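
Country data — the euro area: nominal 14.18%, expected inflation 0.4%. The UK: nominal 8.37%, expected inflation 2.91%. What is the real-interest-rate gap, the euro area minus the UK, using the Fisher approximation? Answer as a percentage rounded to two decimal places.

8.32%

The euro area: 14.18% − 0.4% = 13.780%
The UK: 8.37% − 2.91% = 5.460%
Differential = 8.320% → 8.32%.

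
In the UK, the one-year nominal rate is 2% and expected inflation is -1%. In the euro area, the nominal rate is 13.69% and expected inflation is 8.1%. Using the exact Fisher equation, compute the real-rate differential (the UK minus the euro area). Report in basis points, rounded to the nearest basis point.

-214 basis points

The UK: (1 + 0.0200)/(1 − 0.0100) − 1 = 3.0303%
The euro area: (1 + 0.1369)/(1 + 0.0810) − 1 = 5.1711%
Differential = 3.0303% − 5.1711% = -2.1408% → -214 basis points.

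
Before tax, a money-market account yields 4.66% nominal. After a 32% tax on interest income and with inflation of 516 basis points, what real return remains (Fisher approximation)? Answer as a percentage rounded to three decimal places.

-1.991%

After-tax nominal return = 4.66% × (1 − 0.32) = 3.1688%.
r ≈ 3.1688% − 5.16% → -1.991%.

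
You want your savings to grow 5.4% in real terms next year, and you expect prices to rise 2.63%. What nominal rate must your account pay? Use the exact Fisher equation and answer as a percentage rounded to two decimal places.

8.17%

(1 + i) = (1 + r)(1 + π) = 1.05400 × 1.02630 = 1.0817202
i = 1.0817202 − 1, so the required nominal rate is 8.17%.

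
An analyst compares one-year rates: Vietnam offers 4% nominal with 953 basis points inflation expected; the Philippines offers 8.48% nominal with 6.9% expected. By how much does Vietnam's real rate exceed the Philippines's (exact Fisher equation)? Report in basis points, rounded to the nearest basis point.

-653 basis points

Vietnam: (1 + 0.0400)/(1 + 0.0953) − 1 = -5.0488%
The Philippines: (1 + 0.0848)/(1 + 0.0690) − 1 = 1.4780%
Differential = -5.0488% − 1.4780% = -6.5269% → -653 basis points.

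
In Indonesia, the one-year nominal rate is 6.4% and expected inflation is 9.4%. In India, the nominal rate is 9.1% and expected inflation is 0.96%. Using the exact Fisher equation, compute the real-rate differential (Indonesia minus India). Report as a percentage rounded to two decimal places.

Indonesia: (1 + 0.0640)/(1 + 0.0940) − 1 = -2.7422%
India: (1 + 0.0910)/(1 + 0.0096) − 1 = 8.0626%
Differential = -2.7422% − 8.0626% = -10.8048% → -10.80%.

-10.80%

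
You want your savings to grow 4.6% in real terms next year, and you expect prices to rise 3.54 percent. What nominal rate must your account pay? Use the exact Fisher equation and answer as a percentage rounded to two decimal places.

(1 + i) = (1 + r)(1 + π) = 1.04600 × 1.03540 = 1.0830284
i = 1.0830284 − 1, so the required nominal rate is 8.30%.

8.30%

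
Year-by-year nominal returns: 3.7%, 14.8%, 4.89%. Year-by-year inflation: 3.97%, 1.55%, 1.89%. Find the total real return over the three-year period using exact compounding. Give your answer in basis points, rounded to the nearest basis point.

1607 basis points

Compound the nominal returns: 1.0370 × 1.1480 × 1.0489 = 1.248690.
Compound inflation: 1.0397 × 1.0155 × 1.0189 = 1.075770.
Deflate: 1.248690 / 1.075770 = 1.160741.
Total real return = 1.160741 − 1 → 1607 basis points.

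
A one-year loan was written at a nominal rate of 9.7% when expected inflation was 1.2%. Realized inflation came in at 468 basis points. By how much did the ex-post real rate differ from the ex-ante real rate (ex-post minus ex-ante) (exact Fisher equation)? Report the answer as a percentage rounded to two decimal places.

Ex-ante: (1 + 0.0970)/(1 + 0.0120) − 1 = 8.3992%
Ex-post: (1 + 0.0970)/(1 + 0.0468) − 1 = 4.7956%
Difference (ex-post − ex-ante) = -3.6036% → -3.60%.

-3.60%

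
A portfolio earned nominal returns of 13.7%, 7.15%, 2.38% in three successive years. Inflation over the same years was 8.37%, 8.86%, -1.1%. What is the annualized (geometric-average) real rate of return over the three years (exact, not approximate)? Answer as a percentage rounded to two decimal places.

Compound the nominal returns: 1.1370 × 1.0715 × 1.0238 = 1.24729093.
Compound inflation: 1.0837 × 1.0886 × 0.9890 = 1.16673895.
Deflate: 1.24729093 / 1.16673895 = 1.06904028.
Annualized real rate = 1.06904028^(1/3) − 1 = 2.2503% → 2.25%.

2.25%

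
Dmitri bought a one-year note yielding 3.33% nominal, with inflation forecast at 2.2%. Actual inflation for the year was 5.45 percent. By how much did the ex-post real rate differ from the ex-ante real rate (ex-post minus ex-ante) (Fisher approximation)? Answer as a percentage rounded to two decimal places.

-3.25%

Ex-ante: 3.33% − 2.2% = 1.130%
Ex-post: 3.33% − 5.45% = -2.120%
Difference (ex-post − ex-ante) = -3.2500% → -3.25%.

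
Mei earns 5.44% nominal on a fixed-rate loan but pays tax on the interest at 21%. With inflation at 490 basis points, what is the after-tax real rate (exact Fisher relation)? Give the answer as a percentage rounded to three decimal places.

After-tax nominal return = 5.44% × (1 − 0.21) = 4.2976%.
1 + r = 1.042976 / 1.04900 = 0.994257
After-tax real rate = 0.994257 − 1 → -0.574%.

-0.574%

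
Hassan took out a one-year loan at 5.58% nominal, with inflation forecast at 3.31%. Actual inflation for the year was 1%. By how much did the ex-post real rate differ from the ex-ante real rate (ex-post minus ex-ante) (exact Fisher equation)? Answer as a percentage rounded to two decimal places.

2.34%

Ex-ante: (1 + 0.0558)/(1 + 0.0331) − 1 = 2.1973%
Ex-post: (1 + 0.0558)/(1 + 0.0100) − 1 = 4.5347%
Difference (ex-post − ex-ante) = 2.3374% → 2.34%.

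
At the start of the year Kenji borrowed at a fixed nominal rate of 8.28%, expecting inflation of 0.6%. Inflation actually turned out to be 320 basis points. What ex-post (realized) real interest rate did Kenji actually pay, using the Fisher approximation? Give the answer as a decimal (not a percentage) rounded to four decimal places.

Ex-post: 8.28% − 3.2% = 5.080%
So the realized real rate is 0.0508.

0.0508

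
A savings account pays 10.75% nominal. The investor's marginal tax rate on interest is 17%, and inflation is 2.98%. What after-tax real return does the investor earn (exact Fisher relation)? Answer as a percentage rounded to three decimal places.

5.771%

After-tax nominal return = 10.75% × (1 − 0.17) = 8.9225%.
1 + r = 1.089225 / 1.02980 = 1.0577054
After-tax real rate = 1.0577054 − 1 → 5.771%.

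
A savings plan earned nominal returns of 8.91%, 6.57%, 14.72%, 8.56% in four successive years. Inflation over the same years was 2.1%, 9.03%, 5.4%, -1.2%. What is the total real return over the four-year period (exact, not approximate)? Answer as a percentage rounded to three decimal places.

24.693%

Compound the nominal returns: 1.0891 × 1.0657 × 1.1472 × 1.0856 = 1.445479.
Compound inflation: 1.0210 × 1.0903 × 1.0540 × 0.9880 = 1.159229.
Deflate: 1.445479 / 1.159229 = 1.246931.
Total real return = 1.246931 − 1 → 24.693%.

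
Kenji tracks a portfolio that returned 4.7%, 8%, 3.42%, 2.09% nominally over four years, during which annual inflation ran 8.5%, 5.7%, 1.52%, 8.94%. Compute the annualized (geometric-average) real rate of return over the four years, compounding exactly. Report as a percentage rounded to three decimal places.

Compound the nominal returns: 1.0470 × 1.0800 × 1.0342 × 1.0209 = 1.19387312.
Compound inflation: 1.0850 × 1.0570 × 1.0152 × 1.0894 = 1.26836341.
Deflate: 1.19387312 / 1.26836341 = 0.94127055.
Annualized real rate = 0.94127055^(1/4) − 1 = -1.5017% → -1.502%.

-1.502%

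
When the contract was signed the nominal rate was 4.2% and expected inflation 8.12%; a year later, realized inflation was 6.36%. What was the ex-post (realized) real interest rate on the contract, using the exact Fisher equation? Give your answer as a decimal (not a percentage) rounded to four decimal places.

Ex-post: (1 + 0.0420)/(1 + 0.0636) − 1 = -2.0308%
So the realized real rate is -0.0203.

-0.0203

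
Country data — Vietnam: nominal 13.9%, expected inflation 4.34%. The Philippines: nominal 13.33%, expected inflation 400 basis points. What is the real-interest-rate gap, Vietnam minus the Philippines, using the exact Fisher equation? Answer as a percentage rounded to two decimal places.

0.19%

Vietnam: (1 + 0.1390)/(1 + 0.0434) − 1 = 9.1624%
The Philippines: (1 + 0.1333)/(1 + 0.0400) − 1 = 8.9712%
Differential = 9.1624% − 8.9712% = 0.1912% → 0.19%.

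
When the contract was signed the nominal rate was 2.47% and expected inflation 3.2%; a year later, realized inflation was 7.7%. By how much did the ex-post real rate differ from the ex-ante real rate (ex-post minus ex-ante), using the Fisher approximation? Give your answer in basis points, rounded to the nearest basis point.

-450 basis points

Ex-ante: 2.47% − 3.2% = -0.730%
Ex-post: 2.47% − 7.7% = -5.230%
Difference (ex-post − ex-ante) = -4.5000% → -450 basis points.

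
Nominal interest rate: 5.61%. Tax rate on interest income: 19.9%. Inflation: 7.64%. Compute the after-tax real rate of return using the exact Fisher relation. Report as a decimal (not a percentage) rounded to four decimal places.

After-tax nominal return = 5.61% × (1 − 0.199) = 4.49361%.
1 + r = 1.0449361 / 1.07640 = 0.970769
After-tax real rate = 0.970769 − 1 → -0.0292.

-0.0292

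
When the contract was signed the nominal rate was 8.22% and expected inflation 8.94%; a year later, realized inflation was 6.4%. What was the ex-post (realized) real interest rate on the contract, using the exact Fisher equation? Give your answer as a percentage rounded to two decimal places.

1.71%

Ex-post: (1 + 0.0822)/(1 + 0.0640) − 1 = 1.7105%
So the realized real rate is 1.71%.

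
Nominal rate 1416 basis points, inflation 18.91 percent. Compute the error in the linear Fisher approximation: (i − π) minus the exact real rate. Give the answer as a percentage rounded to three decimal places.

-0.755%

Approximate: r ≈ 14.160% − 18.910% = -4.7500%
Exact: (1 + 0.1416)/(1 + 0.1891) − 1 = -3.9946%
Error = -4.7500% − (-3.9946%) = -0.7554% → -0.755%.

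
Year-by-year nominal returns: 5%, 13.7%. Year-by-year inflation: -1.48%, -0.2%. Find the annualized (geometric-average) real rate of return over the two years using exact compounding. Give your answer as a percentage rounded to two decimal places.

10.19%

Compound the nominal returns: 1.0500 × 1.1370 = 1.19385000.
Compound inflation: 0.9852 × 0.9980 = 0.98322960.
Deflate: 1.19385000 / 0.98322960 = 1.21421283.
Annualized real rate = 1.21421283^(1/2) − 1 = 10.1913% → 10.19%.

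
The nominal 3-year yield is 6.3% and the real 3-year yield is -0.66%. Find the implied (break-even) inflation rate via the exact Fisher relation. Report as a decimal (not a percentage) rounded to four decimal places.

(1 + π) = (1 + i)/(1 + r) = 1.06300 / 0.99340 = 1.070062
Break-even inflation = 1.070062 − 1 → 0.0701.

0.0701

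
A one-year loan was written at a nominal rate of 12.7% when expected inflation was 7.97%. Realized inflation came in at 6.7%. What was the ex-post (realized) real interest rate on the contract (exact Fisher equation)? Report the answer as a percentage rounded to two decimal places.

5.62%

Ex-post: (1 + 0.1270)/(1 + 0.0670) − 1 = 5.6232%
So the realized real rate is 5.62%.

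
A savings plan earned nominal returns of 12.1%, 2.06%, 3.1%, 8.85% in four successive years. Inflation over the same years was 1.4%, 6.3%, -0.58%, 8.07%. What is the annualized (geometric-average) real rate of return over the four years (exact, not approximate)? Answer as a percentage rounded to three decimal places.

2.612%

Compound the nominal returns: 1.1210 × 1.0206 × 1.0310 × 1.0885 = 1.28395048.
Compound inflation: 1.0140 × 1.0630 × 0.9942 × 1.0807 = 1.15811085.
Deflate: 1.28395048 / 1.15811085 = 1.10865940.
Annualized real rate = 1.10865940^(1/4) − 1 = 2.6123% → 2.612%.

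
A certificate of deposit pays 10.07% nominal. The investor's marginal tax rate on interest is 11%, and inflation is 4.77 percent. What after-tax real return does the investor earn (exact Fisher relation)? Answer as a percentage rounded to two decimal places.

4.00%

After-tax nominal return = 10.07% × (1 − 0.11) = 8.9623%.
1 + r = 1.089623 / 1.04770 = 1.040014
After-tax real rate = 1.040014 − 1 → 4.00%.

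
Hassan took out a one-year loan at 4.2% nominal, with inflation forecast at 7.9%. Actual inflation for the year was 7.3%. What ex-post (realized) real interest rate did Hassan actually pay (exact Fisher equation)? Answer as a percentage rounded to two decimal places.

Ex-post: (1 + 0.0420)/(1 + 0.0730) − 1 = -2.8891%
So the realized real rate is -2.89%.

-2.89%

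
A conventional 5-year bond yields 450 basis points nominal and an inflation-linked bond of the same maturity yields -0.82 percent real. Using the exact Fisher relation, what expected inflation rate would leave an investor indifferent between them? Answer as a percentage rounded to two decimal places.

5.36%

(1 + π) = (1 + i)/(1 + r) = 1.04500 / 0.99180 = 1.053640
Break-even inflation = 1.053640 − 1 → 5.36%.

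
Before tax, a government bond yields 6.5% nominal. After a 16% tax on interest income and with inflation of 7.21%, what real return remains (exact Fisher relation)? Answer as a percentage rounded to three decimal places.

After-tax nominal return = 6.5% × (1 − 0.16) = 5.4600%.
1 + r = 1.05460 / 1.07210 = 0.983677
After-tax real rate = 0.983677 − 1 → -1.632%.

-1.632%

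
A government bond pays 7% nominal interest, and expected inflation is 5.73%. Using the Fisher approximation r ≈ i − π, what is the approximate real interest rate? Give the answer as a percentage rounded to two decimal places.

r ≈ i − π = 7% − 5.73% = 1.27%.

1.27%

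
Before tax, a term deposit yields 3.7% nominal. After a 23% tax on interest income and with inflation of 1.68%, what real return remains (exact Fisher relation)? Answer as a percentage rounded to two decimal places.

1.15%

After-tax nominal return = 3.7% × (1 − 0.23) = 2.8490%.
1 + r = 1.02849 / 1.01680 = 1.011497
After-tax real rate = 1.011497 − 1 → 1.15%.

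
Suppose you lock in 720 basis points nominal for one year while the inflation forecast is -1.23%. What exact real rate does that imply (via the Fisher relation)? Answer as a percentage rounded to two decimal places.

1 + r = 1.07200 / 0.98770 = 1.0853498
r = 1.0853498 − 1 = 8.53498%, i.e. 8.53%.

8.53%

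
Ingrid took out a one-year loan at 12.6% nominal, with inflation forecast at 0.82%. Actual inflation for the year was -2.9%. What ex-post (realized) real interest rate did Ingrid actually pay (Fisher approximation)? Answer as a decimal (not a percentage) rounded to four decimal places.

0.1550

Ex-post: 12.6% − (-2.9%) = 15.500%
So the realized real rate is 0.1550.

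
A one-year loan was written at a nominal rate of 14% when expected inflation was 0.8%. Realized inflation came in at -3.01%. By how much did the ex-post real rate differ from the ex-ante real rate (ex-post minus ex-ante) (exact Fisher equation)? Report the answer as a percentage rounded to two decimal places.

Ex-ante: (1 + 0.1400)/(1 + 0.0080) − 1 = 13.0952%
Ex-post: (1 + 0.1400)/(1 − 0.0301) − 1 = 17.5379%
Difference (ex-post − ex-ante) = 4.4427% → 4.44%.

4.44%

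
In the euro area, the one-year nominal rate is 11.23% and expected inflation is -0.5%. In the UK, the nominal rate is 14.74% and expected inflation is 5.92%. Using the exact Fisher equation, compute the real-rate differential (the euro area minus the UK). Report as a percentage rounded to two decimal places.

The euro area: (1 + 0.1123)/(1 − 0.0050) − 1 = 11.7889%
The UK: (1 + 0.1474)/(1 + 0.0592) − 1 = 8.3270%
Differential = 11.7889% − 8.3270% = 3.4619% → 3.46%.

3.46%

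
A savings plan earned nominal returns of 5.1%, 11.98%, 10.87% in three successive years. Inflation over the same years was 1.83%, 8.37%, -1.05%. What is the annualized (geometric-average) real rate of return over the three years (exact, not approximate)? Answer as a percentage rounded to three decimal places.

Nominal growth factor = 1.0510 × 1.1198 × 1.1087 = 1.30483990
Price-level growth factor = 1.0183 × 1.0837 × 0.9895 = 1.09194463
Real growth factor = 1.30483990 / 1.09194463 = 1.19496892
Annualized real rate = 1.19496892^(1/3) − 1 = 6.1171% → 6.117%.

6.117%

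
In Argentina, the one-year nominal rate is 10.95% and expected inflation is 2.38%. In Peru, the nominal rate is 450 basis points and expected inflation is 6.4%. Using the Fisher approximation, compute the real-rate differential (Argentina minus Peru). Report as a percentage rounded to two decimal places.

Argentina: 10.95% − 2.38% = 8.570%
Peru: 4.5% − 6.4% = -1.900%
Differential = 10.470% → 10.47%.

10.47%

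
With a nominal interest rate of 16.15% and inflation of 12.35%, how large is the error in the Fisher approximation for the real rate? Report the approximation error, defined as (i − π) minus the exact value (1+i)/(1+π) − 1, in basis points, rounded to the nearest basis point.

Approximate: r ≈ 16.150% − 12.350% = 3.8000%
Exact: (1 + 0.1615)/(1 + 0.1235) − 1 = 3.3823%
Error = 3.8000% − 3.3823% = 0.4177% → 42 basis points.

42 basis points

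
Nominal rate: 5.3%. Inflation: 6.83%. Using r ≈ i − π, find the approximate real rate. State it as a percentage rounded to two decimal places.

r ≈ i − π = 5.3% − 6.83% = -1.53%.

-1.53%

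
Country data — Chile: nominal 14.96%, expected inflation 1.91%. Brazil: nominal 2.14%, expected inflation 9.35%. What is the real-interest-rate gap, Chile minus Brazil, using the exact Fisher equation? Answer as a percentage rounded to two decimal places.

19.40%

Chile: (1 + 0.1496)/(1 + 0.0191) − 1 = 12.8054%
Brazil: (1 + 0.0214)/(1 + 0.0935) − 1 = -6.5935%
Differential = 12.8054% − (-6.5935%) = 19.3989% → 19.40%.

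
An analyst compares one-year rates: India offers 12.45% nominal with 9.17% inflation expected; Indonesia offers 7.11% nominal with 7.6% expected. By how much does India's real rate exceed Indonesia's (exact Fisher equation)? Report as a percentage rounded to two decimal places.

3.46%

India: (1 + 0.1245)/(1 + 0.0917) − 1 = 3.0045%
Indonesia: (1 + 0.0711)/(1 + 0.0760) − 1 = -0.4554%
Differential = 3.0045% − (-0.4554%) = 3.4599% → 3.46%.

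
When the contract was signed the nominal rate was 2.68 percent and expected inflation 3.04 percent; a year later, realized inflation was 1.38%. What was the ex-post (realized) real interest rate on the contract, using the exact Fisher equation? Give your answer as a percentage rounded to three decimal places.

Ex-post: (1 + 0.0268)/(1 + 0.0138) − 1 = 1.2823%
So the realized real rate is 1.282%.

1.282%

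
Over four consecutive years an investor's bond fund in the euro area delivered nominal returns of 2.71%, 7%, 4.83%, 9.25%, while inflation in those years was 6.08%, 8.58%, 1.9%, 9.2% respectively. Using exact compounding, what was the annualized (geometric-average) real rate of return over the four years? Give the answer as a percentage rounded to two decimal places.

Nominal growth factor = 1.0271 × 1.0700 × 1.0483 × 1.0925 = 1.25864582
Price-level growth factor = 1.0608 × 1.0858 × 1.0190 × 1.0920 = 1.28168166
Real growth factor = 1.25864582 / 1.28168166 = 0.98202686
Annualized real rate = 0.98202686^(1/4) − 1 = -0.4524% → -0.45%.

-0.45%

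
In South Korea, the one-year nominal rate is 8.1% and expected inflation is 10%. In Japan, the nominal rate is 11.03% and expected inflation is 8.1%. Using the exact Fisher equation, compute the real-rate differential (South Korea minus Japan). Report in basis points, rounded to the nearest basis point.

South Korea: (1 + 0.0810)/(1 + 0.1000) − 1 = -1.7273%
Japan: (1 + 0.1103)/(1 + 0.0810) − 1 = 2.7105%
Differential = -1.7273% − 2.7105% = -4.4377% → -444 basis points.

-444 basis points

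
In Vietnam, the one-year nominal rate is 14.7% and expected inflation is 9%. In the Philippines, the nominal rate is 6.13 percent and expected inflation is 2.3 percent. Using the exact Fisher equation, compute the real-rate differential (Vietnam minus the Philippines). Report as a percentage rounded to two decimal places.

1.49%

Vietnam: (1 + 0.1470)/(1 + 0.0900) − 1 = 5.2294%
The Philippines: (1 + 0.0613)/(1 + 0.0230) − 1 = 3.7439%
Differential = 5.2294% − 3.7439% = 1.4855% → 1.49%.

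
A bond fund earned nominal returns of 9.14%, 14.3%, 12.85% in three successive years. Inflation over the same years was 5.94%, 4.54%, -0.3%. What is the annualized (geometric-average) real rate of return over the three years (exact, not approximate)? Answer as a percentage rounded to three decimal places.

8.434%

Compound the nominal returns: 1.0914 × 1.1430 × 1.1285 = 1.40777012.
Compound inflation: 1.0594 × 1.0454 × 0.9970 = 1.10417427.
Deflate: 1.40777012 / 1.10417427 = 1.27495284.
Annualized real rate = 1.27495284^(1/3) − 1 = 8.4338% → 8.434%.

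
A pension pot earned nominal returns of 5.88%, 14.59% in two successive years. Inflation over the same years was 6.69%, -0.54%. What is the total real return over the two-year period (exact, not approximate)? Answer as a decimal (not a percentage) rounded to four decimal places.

Nominal growth factor = 1.0588 × 1.1459 = 1.213279
Price-level growth factor = 1.0669 × 0.9946 = 1.061139
Real growth factor = 1.213279 / 1.061139 = 1.143374
Total real return = 1.143374 − 1 → 0.1434.

0.1434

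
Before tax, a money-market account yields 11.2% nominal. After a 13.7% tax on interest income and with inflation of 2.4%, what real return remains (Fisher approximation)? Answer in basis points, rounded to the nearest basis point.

727 basis points

After-tax nominal return = 11.2% × (1 − 0.137) = 9.6656%.
r ≈ 9.6656% − 2.4% → 727 basis points.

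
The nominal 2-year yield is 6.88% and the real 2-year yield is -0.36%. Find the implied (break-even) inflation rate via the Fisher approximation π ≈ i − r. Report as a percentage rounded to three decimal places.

7.240%

π ≈ i − r = 6.88% − (-0.36%) → 7.240%.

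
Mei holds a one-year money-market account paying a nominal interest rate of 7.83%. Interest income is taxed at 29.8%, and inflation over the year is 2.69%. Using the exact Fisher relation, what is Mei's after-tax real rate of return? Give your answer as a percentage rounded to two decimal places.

2.73%

After-tax nominal return = 7.83% × (1 − 0.298) = 5.49666%.
1 + r = 1.0549666 / 1.02690 = 1.027331
After-tax real rate = 1.027331 − 1 → 2.73%.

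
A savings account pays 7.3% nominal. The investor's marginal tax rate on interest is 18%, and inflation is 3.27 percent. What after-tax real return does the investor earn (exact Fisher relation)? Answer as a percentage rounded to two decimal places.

2.63%

After-tax nominal return = 7.3% × (1 − 0.18) = 5.9860%.
1 + r = 1.05986 / 1.03270 = 1.026300
After-tax real rate = 1.026300 − 1 → 2.63%.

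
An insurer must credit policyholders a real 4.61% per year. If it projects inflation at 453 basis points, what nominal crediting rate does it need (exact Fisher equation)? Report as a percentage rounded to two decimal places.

(1 + i) = (1 + r)(1 + π) = 1.04610 × 1.04530 = 1.09348833
i = 1.09348833 − 1, so the required nominal rate is 9.35%.

9.35%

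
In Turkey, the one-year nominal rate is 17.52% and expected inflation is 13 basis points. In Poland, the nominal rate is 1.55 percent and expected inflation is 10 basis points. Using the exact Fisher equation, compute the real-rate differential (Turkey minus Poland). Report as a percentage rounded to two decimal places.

Turkey: (1 + 0.1752)/(1 + 0.0013) − 1 = 17.3674%
Poland: (1 + 0.0155)/(1 + 0.0010) − 1 = 1.4486%
Differential = 17.3674% − 1.4486% = 15.9189% → 15.92%.

15.92%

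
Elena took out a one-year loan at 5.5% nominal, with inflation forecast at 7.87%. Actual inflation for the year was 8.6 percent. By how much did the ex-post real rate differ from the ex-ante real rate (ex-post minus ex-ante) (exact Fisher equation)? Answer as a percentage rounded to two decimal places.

-0.66%

Ex-ante: (1 + 0.0550)/(1 + 0.0787) − 1 = -2.1971%
Ex-post: (1 + 0.0550)/(1 + 0.0860) − 1 = -2.8545%
Difference (ex-post − ex-ante) = -0.6574% → -0.66%.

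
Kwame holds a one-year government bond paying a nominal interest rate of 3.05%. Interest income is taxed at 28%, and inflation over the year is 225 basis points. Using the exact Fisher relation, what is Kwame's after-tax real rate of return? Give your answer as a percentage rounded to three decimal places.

After-tax nominal return = 3.05% × (1 − 0.28) = 2.1960%.
1 + r = 1.02196 / 1.02250 = 0.999472
After-tax real rate = 0.999472 − 1 → -0.053%.

-0.053%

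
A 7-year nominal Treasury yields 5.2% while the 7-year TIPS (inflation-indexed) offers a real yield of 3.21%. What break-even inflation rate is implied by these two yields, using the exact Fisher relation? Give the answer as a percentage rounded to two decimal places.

(1 + π) = (1 + i)/(1 + r) = 1.05200 / 1.03210 = 1.019281
Break-even inflation = 1.019281 − 1 → 1.93%.

1.93%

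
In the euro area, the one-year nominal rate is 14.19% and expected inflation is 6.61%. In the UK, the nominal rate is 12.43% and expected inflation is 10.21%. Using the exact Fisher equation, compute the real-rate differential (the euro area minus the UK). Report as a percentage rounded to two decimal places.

The euro area: (1 + 0.1419)/(1 + 0.0661) − 1 = 7.1100%
The UK: (1 + 0.1243)/(1 + 0.1021) − 1 = 2.0143%
Differential = 7.1100% − 2.0143% = 5.0957% → 5.10%.

5.10%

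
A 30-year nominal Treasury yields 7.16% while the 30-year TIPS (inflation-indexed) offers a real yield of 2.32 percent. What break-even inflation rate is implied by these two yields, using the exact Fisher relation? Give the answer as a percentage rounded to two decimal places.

4.73%

(1 + π) = (1 + i)/(1 + r) = 1.07160 / 1.02320 = 1.047303
Break-even inflation = 1.047303 − 1 → 4.73%.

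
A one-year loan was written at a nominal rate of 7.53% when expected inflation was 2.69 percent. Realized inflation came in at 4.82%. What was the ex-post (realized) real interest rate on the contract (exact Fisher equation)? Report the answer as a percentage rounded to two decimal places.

Ex-post: (1 + 0.0753)/(1 + 0.0482) − 1 = 2.5854%
So the realized real rate is 2.59%.

2.59%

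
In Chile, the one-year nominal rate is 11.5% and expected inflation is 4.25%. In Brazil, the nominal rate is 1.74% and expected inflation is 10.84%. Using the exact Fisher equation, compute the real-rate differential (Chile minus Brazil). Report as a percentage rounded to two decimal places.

15.16%

Chile: (1 + 0.1150)/(1 + 0.0425) − 1 = 6.9544%
Brazil: (1 + 0.0174)/(1 + 0.1084) − 1 = -8.2100%
Differential = 6.9544% − (-8.2100%) = 15.1645% → 15.16%.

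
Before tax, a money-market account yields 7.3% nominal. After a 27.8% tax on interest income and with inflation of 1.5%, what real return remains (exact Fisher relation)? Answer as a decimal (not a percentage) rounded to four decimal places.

0.0371

After-tax nominal return = 7.3% × (1 − 0.278) = 5.2706%.
1 + r = 1.052706 / 1.01500 = 1.037149
After-tax real rate = 1.037149 − 1 → 0.0371.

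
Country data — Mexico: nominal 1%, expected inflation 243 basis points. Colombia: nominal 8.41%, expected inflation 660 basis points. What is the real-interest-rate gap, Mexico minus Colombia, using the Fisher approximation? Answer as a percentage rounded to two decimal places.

-3.24%

Mexico: 1% − 2.43% = -1.430%
Colombia: 8.41% − 6.6% = 1.810%
Differential = -3.240% → -3.24%.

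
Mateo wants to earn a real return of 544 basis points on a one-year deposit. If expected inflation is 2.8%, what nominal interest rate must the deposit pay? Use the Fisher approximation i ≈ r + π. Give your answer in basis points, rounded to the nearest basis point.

824 basis points

i ≈ r + π = 5.44% + 2.8% = 824 basis points.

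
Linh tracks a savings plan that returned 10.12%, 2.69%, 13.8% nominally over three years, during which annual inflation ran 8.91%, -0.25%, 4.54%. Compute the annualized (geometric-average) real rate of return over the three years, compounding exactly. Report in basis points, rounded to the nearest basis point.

425 basis points

Compound the nominal returns: 1.1012 × 1.0269 × 1.1380 = 1.28687575.
Compound inflation: 1.0891 × 0.9975 × 1.0454 = 1.13569878.
Deflate: 1.28687575 / 1.13569878 = 1.13311362.
Annualized real rate = 1.13311362^(1/3) − 1 = 4.2536% → 425 basis points.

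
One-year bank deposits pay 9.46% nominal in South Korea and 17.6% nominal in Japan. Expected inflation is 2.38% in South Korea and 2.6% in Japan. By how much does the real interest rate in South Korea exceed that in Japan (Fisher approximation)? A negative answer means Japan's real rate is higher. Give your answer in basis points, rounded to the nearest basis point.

-792 basis points

South Korea: 9.46% − 2.38% = 7.080%
Japan: 17.6% − 2.6% = 15.000%
Differential = -7.920% → -792 basis points.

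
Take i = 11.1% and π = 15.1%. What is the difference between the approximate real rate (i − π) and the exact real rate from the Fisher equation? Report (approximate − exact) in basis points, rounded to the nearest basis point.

Approximate: r ≈ 11.100% − 15.100% = -4.0000%
Exact: (1 + 0.1110)/(1 + 0.1510) − 1 = -3.4752%
Error = -4.0000% − (-3.4752%) = -0.5248% → -52 basis points.

-52 basis points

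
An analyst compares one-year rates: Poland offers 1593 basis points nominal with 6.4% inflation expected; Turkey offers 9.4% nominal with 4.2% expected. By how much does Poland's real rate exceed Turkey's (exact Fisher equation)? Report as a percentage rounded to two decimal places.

Poland: (1 + 0.1593)/(1 + 0.0640) − 1 = 8.9568%
Turkey: (1 + 0.0940)/(1 + 0.0420) − 1 = 4.9904%
Differential = 8.9568% − 4.9904% = 3.9664% → 3.97%.

3.97%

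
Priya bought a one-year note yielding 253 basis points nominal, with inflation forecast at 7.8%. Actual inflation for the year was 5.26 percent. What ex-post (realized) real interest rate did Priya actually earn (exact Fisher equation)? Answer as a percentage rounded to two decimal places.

-2.59%

Ex-post: (1 + 0.0253)/(1 + 0.0526) − 1 = -2.5936%
So the realized real rate is -2.59%.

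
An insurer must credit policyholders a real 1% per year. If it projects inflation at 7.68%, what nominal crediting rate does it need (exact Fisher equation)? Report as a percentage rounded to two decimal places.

(1 + i) = (1 + r)(1 + π) = 1.01000 × 1.07680 = 1.087568
i = 1.087568 − 1, so the required nominal rate is 8.76%.

8.76%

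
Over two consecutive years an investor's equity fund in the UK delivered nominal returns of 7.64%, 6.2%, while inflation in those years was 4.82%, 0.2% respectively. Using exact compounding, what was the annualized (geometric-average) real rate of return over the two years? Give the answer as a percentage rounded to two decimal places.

4.33%

Nominal growth factor = 1.0764 × 1.0620 = 1.14313680
Price-level growth factor = 1.0482 × 1.0020 = 1.05029640
Real growth factor = 1.14313680 / 1.05029640 = 1.08839448
Annualized real rate = 1.08839448^(1/2) − 1 = 4.3261% → 4.33%.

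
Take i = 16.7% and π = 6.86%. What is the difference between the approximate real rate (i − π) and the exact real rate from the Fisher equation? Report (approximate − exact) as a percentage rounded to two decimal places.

0.63%

Approximate: r ≈ 16.700% − 6.860% = 9.8400%
Exact: (1 + 0.1670)/(1 + 0.0686) − 1 = 9.2083%
Error = 9.8400% − 9.2083% = 0.6317% → 0.63%.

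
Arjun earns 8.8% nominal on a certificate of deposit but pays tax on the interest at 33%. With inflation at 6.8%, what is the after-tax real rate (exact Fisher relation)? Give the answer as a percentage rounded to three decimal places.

After-tax nominal return = 8.8% × (1 − 0.33) = 5.8960%.
1 + r = 1.05896 / 1.06800 = 0.991536
After-tax real rate = 0.991536 − 1 → -0.846%.

-0.846%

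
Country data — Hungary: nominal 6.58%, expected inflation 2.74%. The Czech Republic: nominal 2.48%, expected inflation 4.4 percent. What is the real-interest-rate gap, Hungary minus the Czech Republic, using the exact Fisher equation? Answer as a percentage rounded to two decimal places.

5.58%

Hungary: (1 + 0.0658)/(1 + 0.0274) − 1 = 3.7376%
The Czech Republic: (1 + 0.0248)/(1 + 0.0440) − 1 = -1.8391%
Differential = 3.7376% − (-1.8391%) = 5.5767% → 5.58%.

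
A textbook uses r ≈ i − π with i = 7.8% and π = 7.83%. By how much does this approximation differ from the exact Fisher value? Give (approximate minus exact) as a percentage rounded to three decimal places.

-0.002%

Approximate: r ≈ 7.800% − 7.830% = -0.0300%
Exact: (1 + 0.0780)/(1 + 0.0783) − 1 = -0.0278%
Error = -0.0300% − (-0.0278%) = -0.0022% → -0.002%.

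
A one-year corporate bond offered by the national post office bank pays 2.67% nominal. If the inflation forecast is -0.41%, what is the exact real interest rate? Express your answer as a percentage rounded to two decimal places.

3.09%

1 + r = 1.02670 / 0.99590 = 1.030927
r = 1.030927 − 1 = 3.0927%, i.e. 3.09%.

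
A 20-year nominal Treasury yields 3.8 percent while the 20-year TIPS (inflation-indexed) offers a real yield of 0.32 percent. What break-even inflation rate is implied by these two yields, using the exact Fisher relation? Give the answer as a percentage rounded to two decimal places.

(1 + π) = (1 + i)/(1 + r) = 1.03800 / 1.00320 = 1.034689
Break-even inflation = 1.034689 − 1 → 3.47%.

3.47%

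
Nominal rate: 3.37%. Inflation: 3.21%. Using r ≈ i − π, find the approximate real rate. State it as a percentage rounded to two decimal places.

0.16%

r ≈ i − π = 3.37% − 3.21% = 0.16%.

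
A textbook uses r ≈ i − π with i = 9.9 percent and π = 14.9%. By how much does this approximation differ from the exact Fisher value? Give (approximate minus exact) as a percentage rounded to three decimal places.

Approximate: r ≈ 9.900% − 14.900% = -5.0000%
Exact: (1 + 0.0990)/(1 + 0.1490) − 1 = -4.3516%
Error = -5.0000% − (-4.3516%) = -0.6484% → -0.648%.

-0.648%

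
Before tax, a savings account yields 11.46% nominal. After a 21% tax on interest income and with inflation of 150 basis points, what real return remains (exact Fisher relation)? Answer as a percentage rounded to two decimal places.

After-tax nominal return = 11.46% × (1 − 0.21) = 9.0534%.
1 + r = 1.090534 / 1.01500 = 1.074418
After-tax real rate = 1.074418 − 1 → 7.44%.

7.44%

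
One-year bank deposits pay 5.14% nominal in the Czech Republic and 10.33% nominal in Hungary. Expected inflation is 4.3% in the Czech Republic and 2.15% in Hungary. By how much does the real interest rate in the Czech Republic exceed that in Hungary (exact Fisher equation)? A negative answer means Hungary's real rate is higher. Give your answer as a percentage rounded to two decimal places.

The Czech Republic: (1 + 0.0514)/(1 + 0.0430) − 1 = 0.8054%
Hungary: (1 + 0.1033)/(1 + 0.0215) − 1 = 8.0078%
Differential = 0.8054% − 8.0078% = -7.2025% → -7.20%.

-7.20%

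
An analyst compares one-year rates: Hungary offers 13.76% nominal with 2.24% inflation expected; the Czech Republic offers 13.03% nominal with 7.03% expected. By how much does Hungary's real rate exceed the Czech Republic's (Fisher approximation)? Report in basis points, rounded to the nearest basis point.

552 basis points

Hungary: 13.76% − 2.24% = 11.520%
The Czech Republic: 13.03% − 7.03% = 6.000%
Differential = 5.520% → 552 basis points.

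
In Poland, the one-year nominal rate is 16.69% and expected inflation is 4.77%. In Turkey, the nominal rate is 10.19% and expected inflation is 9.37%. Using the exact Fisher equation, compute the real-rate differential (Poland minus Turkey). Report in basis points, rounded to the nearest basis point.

1063 basis points

Poland: (1 + 0.1669)/(1 + 0.0477) − 1 = 11.3773%
Turkey: (1 + 0.1019)/(1 + 0.0937) − 1 = 0.7497%
Differential = 11.3773% − 0.7497% = 10.6276% → 1063 basis points.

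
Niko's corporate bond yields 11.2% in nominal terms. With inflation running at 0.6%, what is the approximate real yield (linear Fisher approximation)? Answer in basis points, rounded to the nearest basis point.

r ≈ i − π = 11.2% − 0.6% = 1060 basis points.

1060 basis points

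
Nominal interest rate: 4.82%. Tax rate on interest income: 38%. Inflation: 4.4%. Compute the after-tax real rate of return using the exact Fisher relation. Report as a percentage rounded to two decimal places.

-1.35%

After-tax nominal return = 4.82% × (1 − 0.38) = 2.9884%.
1 + r = 1.029884 / 1.04400 = 0.986479
After-tax real rate = 0.986479 − 1 → -1.35%.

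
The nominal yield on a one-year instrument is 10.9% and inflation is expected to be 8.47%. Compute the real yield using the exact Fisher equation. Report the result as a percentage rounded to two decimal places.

2.24%

1 + r = 1.10900 / 1.08470 = 1.022403
r = 1.022403 − 1 = 2.2403%, i.e. 2.24%.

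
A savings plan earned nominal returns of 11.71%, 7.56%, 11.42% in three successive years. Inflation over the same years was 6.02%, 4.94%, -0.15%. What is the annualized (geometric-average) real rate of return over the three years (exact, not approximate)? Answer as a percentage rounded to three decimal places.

6.417%

Nominal growth factor = 1.1171 × 1.0756 × 1.1142 = 1.33877009
Price-level growth factor = 1.0602 × 1.0494 × 0.9985 = 1.11090502
Real growth factor = 1.33877009 / 1.11090502 = 1.20511661
Annualized real rate = 1.20511661^(1/3) − 1 = 6.4167% → 6.417%.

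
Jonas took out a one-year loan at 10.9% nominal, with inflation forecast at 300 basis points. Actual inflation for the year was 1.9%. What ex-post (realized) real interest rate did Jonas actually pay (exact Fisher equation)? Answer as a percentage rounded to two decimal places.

Ex-post: (1 + 0.1090)/(1 + 0.0190) − 1 = 8.8322%
So the realized real rate is 8.83%.

8.83%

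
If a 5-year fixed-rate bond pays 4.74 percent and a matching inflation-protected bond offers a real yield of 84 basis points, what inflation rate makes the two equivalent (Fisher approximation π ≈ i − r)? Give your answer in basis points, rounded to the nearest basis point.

390 basis points

π ≈ i − r = 4.74% − 0.84% → 390 basis points.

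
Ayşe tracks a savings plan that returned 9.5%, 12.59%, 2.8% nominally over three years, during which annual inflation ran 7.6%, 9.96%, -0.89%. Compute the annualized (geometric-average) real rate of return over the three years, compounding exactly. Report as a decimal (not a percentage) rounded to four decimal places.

0.0262

Compound the nominal returns: 1.0950 × 1.1259 × 1.0280 = 1.26738059.
Compound inflation: 1.0760 × 1.0996 × 0.9911 = 1.17263939.
Deflate: 1.26738059 / 1.17263939 = 1.08079313.
Annualized real rate = 1.08079313^(1/3) − 1 = 2.6237% → 0.0262.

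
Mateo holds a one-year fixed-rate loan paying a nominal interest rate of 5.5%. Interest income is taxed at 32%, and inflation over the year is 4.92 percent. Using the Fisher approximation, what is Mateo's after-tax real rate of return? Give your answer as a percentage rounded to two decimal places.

-1.18%

After-tax nominal return = 5.5% × (1 − 0.32) = 3.7400%.
r ≈ 3.7400% − 4.92% → -1.18%.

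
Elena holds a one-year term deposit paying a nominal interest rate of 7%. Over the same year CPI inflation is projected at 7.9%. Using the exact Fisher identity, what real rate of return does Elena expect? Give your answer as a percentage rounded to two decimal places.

By the Fisher identity, 1 + r = (1 + i)/(1 + π).
1 + r = 1.07000 / 1.07900 = 0.991659
r = 0.991659 − 1 = -0.8341%, i.e. -0.83%.

-0.83%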